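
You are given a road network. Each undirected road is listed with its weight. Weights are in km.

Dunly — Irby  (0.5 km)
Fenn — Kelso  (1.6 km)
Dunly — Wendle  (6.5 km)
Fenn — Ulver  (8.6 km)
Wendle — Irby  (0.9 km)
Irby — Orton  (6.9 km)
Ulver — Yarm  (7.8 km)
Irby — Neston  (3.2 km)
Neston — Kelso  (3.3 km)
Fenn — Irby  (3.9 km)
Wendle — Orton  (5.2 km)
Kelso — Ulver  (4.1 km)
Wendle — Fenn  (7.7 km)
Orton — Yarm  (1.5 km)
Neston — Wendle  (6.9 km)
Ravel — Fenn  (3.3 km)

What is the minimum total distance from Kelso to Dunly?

6 km

Enumerating some paths:
Kelso → Fenn → Irby → Dunly: 1.6+3.9+0.5 = 6
Kelso → Fenn → Wendle → Irby → Dunly: 1.6+7.7+0.9+0.5 = 10.7
Kelso → Neston → Wendle → Irby → Dunly: 3.3+6.9+0.9+0.5 = 11.6
Kelso → Neston → Irby → Dunly: 3.3+3.2+0.5 = 7
The minimum is 6 km via Kelso → Fenn → Irby → Dunly.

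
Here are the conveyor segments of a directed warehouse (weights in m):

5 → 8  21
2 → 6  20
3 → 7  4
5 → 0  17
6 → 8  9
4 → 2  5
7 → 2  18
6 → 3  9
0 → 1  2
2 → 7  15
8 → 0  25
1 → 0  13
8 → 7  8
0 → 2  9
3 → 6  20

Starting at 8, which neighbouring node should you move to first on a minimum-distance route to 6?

Compare a few routes:
8 - 7 - 2 - 6: 8+18+20 = 46
8 - 0 - 2 - 6: 25+9+20 = 54
The minimum is 46 m via 8 - 7 - 2 - 6.
So from 8 the first move is to 7.

7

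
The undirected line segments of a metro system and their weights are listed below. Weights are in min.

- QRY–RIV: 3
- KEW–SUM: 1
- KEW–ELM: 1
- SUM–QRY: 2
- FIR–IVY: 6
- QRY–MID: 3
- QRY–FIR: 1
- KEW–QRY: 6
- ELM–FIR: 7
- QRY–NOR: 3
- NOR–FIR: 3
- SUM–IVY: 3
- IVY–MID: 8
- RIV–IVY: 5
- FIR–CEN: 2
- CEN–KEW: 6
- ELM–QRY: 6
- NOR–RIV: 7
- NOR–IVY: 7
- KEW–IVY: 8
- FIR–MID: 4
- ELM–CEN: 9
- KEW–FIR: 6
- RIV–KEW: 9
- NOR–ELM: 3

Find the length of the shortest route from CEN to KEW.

Candidate routes:
CEN - FIR - KEW: 2+6 = 8
CEN - KEW: 6 = 6
Cheapest is CEN - KEW at 6 min.

6 min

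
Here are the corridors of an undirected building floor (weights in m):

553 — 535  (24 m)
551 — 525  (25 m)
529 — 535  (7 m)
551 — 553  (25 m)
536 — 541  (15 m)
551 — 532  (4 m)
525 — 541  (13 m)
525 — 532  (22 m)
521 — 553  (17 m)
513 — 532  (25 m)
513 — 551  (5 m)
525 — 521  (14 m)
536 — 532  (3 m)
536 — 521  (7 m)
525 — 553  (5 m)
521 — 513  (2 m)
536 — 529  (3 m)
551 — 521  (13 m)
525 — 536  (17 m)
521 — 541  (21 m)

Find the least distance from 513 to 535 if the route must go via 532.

Shortest 513→532: 513–551–532 = 9
Shortest 532→535: 532–536–529–535 = 13
Total via 532: 9 + 13 = 22 m.

22 m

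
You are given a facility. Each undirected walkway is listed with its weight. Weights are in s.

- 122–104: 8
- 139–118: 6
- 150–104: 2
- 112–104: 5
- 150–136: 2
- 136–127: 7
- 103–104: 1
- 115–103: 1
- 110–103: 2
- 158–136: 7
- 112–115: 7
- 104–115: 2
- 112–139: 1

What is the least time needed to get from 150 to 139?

Shortest distances from 150:
150: 0
104: 2  (via 150)
136: 2  (via 150)
103: 3  (via 104)
115: 4  (via 104)
110: 5  (via 103)
112: 7  (via 104)
139: 8  (via 112)
Shortest route: 150–104–112–139 = 8 s.

8 s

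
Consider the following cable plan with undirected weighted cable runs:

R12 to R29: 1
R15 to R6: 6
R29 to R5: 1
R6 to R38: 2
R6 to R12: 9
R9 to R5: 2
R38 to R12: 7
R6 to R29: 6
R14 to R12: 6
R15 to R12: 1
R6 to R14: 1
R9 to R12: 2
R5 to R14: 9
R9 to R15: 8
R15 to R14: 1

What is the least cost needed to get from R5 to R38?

Running Dijkstra from R5:
R5: 0
R29: 1  (via R5)
R9: 2  (via R5)
R12: 2  (via R29)
R15: 3  (via R12)
R14: 4  (via R15)
R6: 5  (via R14)
R38: 7  (via R6)
Shortest route: R5 → R29 → R12 → R15 → R14 → R6 → R38 = 7.

7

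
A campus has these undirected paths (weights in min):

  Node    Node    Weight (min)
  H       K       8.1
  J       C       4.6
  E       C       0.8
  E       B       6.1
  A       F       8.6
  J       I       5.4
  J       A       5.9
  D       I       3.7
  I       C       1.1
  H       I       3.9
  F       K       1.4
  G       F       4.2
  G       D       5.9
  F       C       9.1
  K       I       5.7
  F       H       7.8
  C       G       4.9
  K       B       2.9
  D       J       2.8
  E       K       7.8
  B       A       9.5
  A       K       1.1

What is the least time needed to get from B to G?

Running Dijkstra from B:
B: 0
K: 2.9  (via B)
A: 4  (via K)
F: 4.3  (via K)
E: 6.1  (via B)
C: 6.9  (via E)
I: 8  (via C)
G: 8.5  (via F)
Shortest route: B–K–F–G = 8.5 min.

8.5 min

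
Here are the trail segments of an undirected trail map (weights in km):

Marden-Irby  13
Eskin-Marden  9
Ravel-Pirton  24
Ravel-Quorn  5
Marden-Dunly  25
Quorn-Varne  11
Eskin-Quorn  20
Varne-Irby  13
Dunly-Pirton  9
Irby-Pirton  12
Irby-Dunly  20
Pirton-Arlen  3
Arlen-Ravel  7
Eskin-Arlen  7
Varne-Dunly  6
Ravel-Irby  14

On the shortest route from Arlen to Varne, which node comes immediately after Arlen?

Compare a few routes:
Arlen → Pirton → Dunly → Varne: 3+9+6 = 18
Arlen → Ravel → Quorn → Varne: 7+5+11 = 23
The minimum is 18 km via Arlen → Pirton → Dunly → Varne.
So from Arlen the first move is to Pirton.

Pirton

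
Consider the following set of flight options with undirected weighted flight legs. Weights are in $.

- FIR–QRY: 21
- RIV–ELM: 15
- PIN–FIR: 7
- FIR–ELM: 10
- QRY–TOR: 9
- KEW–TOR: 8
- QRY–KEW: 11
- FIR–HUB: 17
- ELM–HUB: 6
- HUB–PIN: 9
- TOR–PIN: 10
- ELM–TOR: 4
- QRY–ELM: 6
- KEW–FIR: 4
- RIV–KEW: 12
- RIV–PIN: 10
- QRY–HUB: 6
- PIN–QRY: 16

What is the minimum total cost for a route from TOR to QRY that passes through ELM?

$10

Best TOR to ELM: TOR–ELM costing 4
Best ELM to QRY: ELM–QRY costing 6
Total via ELM: 4 + 6 = $10.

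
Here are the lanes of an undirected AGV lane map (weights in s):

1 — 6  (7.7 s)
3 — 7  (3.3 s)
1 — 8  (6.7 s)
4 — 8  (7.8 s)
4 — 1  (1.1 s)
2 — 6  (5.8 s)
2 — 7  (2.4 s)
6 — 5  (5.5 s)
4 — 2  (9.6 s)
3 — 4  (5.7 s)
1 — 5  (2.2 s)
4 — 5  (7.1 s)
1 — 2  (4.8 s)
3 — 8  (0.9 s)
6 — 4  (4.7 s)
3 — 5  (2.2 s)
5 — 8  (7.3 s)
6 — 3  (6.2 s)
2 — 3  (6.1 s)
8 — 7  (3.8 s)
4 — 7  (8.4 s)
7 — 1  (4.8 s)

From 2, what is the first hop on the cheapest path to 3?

Compare a few routes:
2 → 7 → 3: 2.4+3.3 = 5.7
2 → 3: 6.1 = 6.1
The minimum is 5.7 s via 2 → 7 → 3.
So from 2 the first move is to 7.

7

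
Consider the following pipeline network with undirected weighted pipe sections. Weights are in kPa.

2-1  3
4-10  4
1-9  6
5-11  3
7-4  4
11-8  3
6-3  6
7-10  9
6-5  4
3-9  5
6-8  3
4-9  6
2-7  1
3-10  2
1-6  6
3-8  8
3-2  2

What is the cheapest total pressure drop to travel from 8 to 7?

Candidate routes:
8 → 3 → 2 → 7: 8+2+1 = 11
8 → 6 → 3 → 2 → 7: 3+6+2+1 = 12
Cheapest is 8 → 3 → 2 → 7 at 11 kPa.

11 kPa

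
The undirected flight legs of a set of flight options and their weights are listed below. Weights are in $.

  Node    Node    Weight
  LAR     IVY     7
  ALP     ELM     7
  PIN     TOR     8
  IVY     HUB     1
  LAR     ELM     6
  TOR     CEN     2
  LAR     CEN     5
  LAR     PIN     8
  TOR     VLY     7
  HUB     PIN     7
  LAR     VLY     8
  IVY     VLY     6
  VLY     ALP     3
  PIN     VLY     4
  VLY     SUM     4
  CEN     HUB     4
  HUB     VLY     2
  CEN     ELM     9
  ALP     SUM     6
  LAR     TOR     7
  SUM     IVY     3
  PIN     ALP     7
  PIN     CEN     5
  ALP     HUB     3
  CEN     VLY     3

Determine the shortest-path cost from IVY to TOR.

Candidate routes:
IVY - HUB - CEN - TOR: 1+4+2 = 7
IVY - HUB - VLY - CEN - TOR: 1+2+3+2 = 8
The minimum is $7 via IVY - HUB - CEN - TOR.

$7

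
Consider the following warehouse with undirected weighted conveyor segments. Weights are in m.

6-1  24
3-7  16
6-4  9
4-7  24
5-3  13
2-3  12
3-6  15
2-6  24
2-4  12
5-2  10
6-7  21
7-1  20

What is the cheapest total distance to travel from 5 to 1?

49 m

Settle nodes by increasing distance from 5:
5: 0
2: 10  (via 5)
3: 13  (via 5)
4: 22  (via 2)
6: 28  (via 3)
7: 29  (via 3)
1: 49  (via 7)
Shortest route: 5–3–7–1 = 49 m.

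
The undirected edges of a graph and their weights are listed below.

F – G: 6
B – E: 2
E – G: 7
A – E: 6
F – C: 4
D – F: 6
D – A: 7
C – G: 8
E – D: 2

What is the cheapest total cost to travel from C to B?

14

Compare a few routes:
C–G–E–B: 8+7+2 = 17
C–F–D–E–B: 4+6+2+2 = 14
The minimum is 14 via C–F–D–E–B.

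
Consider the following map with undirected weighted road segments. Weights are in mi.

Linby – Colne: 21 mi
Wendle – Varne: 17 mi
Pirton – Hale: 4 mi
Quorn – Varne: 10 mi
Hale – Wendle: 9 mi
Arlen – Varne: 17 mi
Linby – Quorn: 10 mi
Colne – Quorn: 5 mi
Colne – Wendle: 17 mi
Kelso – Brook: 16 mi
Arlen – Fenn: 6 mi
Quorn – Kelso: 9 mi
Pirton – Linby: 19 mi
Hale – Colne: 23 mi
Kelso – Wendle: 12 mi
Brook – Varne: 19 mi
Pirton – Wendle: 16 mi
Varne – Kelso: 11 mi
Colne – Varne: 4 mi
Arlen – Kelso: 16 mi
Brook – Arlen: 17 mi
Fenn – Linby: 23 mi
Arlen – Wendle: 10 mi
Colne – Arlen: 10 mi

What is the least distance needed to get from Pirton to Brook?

Candidate routes:
Pirton - Hale - Wendle - Kelso - Brook: 4+9+12+16 = 41
Pirton - Hale - Wendle - Arlen - Brook: 4+9+10+17 = 40
The minimum is 40 mi via Pirton - Hale - Wendle - Arlen - Brook.

40 mi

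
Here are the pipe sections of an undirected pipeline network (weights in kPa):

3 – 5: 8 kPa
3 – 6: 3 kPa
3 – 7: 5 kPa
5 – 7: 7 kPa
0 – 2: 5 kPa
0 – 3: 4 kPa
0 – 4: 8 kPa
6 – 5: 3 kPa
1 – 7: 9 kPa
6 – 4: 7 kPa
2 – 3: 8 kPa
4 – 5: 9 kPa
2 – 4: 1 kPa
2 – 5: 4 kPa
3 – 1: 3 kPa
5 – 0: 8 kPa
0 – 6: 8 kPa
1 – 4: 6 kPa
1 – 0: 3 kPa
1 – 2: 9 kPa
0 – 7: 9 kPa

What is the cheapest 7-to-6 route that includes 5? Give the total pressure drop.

10 kPa

Best 7 to 5: 7–5 costing 7
Best 5 to 6: 5–6 costing 3
Total via 5: 7 + 3 = 10 kPa.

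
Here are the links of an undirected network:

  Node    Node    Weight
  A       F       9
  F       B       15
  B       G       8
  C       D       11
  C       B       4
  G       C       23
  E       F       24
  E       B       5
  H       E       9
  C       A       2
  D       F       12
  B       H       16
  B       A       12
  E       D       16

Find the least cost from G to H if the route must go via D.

48

Shortest G→D: G–B–C–D = 23
Best D to H: D–E–H costing 25
Total via D: 23 + 25 = 48.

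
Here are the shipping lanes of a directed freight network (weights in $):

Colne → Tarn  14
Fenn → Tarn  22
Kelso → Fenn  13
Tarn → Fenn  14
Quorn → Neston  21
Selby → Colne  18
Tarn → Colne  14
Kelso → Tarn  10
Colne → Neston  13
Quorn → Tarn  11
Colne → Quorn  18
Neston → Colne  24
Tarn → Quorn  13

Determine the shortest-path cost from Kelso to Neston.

Enumerating some paths:
Kelso → Tarn → Quorn → Neston: 10+13+21 = 44
Kelso → Tarn → Colne → Neston: 10+14+13 = 37
The minimum is $37 via Kelso → Tarn → Colne → Neston.

$37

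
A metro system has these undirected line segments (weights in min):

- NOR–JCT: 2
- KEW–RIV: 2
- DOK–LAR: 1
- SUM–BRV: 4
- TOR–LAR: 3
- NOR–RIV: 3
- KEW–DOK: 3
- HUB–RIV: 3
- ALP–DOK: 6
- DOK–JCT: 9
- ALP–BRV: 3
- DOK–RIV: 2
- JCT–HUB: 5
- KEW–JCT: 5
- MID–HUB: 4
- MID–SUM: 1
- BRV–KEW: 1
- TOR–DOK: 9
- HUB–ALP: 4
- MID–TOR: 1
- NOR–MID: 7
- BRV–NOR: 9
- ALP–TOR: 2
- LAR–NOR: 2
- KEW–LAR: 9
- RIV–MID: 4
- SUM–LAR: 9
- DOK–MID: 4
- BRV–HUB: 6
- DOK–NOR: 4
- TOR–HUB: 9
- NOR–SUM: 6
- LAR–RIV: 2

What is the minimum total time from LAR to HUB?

Settle nodes by increasing distance from LAR:
LAR: 0
DOK: 1  (via LAR)
RIV: 2  (via LAR)
NOR: 2  (via LAR)
TOR: 3  (via LAR)
MID: 4  (via TOR)
JCT: 4  (via NOR)
KEW: 4  (via DOK)
BRV: 5  (via KEW)
SUM: 5  (via MID)
ALP: 5  (via TOR)
HUB: 5  (via RIV)
Shortest route: LAR–RIV–HUB = 5 min.

5 min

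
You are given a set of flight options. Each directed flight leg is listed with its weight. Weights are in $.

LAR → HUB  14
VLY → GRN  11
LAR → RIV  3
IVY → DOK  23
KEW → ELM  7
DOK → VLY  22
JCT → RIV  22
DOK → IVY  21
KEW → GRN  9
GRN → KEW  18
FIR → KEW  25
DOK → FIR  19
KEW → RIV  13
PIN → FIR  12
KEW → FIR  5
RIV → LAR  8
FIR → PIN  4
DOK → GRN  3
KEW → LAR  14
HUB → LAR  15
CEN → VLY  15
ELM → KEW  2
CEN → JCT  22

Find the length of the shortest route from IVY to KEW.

$44

Compare a few routes:
IVY → DOK → FIR → KEW: 23+19+25 = 67
IVY → DOK → VLY → GRN → KEW: 23+22+11+18 = 74
IVY → DOK → GRN → KEW: 23+3+18 = 44
The minimum is $44 via IVY → DOK → GRN → KEW.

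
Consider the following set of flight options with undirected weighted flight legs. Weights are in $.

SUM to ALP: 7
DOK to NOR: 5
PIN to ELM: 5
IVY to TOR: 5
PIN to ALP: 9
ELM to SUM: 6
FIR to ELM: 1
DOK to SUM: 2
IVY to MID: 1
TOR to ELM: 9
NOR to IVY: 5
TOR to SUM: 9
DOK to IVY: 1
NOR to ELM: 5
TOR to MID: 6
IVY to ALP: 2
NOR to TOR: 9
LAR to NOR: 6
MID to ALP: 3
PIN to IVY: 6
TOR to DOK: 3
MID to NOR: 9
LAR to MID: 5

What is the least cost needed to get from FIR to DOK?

$9

Enumerating some paths:
FIR–ELM–SUM–DOK: 1+6+2 = 9
FIR–ELM–NOR–IVY–DOK: 1+5+5+1 = 12
FIR–ELM–NOR–DOK: 1+5+5 = 11
Cheapest is FIR–ELM–SUM–DOK at $9.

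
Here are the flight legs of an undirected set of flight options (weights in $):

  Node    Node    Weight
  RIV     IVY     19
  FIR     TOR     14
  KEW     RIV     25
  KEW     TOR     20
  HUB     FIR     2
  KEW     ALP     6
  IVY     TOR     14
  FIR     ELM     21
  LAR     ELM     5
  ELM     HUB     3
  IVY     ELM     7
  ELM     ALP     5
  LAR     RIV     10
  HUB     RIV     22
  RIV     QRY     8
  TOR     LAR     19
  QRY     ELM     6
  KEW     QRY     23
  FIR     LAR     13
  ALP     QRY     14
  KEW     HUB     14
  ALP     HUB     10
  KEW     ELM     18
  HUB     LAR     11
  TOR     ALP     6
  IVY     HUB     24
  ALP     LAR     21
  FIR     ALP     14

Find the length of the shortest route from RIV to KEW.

Running Dijkstra from RIV:
RIV: 0
QRY: 8  (via RIV)
LAR: 10  (via RIV)
ELM: 14  (via QRY)
HUB: 17  (via ELM)
IVY: 19  (via RIV)
FIR: 19  (via HUB)
ALP: 19  (via ELM)
KEW: 25  (via RIV)
Shortest route: RIV → KEW = $25.

$25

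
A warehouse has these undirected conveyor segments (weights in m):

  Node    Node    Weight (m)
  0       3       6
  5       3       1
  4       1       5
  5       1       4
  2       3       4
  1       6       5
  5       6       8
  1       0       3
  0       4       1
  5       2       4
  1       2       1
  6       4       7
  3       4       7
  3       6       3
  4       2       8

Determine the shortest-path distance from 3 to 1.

5 m

Settle nodes by increasing distance from 3:
3: 0
5: 1  (via 3)
6: 3  (via 3)
2: 4  (via 3)
1: 5  (via 5)
Shortest route: 3–5–1 = 5 m.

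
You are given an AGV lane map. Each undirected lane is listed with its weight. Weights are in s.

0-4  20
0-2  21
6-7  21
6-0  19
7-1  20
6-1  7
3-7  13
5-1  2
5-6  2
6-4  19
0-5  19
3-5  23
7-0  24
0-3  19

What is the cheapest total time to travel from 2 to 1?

42 s

Enumerating some paths:
2–0–6–5–1: 21+19+2+2 = 44
2–0–5–1: 21+19+2 = 42
2–0–6–1: 21+19+7 = 47
Cheapest is 2–0–5–1 at 42 s.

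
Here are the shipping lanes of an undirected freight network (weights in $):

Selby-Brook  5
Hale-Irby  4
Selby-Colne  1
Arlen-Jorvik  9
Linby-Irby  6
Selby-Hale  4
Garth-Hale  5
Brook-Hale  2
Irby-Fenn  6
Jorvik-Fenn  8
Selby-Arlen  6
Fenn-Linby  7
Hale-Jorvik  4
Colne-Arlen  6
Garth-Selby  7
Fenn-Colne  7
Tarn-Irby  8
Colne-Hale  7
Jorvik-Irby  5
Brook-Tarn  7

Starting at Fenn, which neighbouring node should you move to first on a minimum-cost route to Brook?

Compare a few routes:
Fenn → Colne → Selby → Hale → Brook: 7+1+4+2 = 14
Fenn → Colne → Selby → Brook: 7+1+5 = 13
Fenn → Irby → Hale → Brook: 6+4+2 = 12
Cheapest is Fenn → Irby → Hale → Brook at $12.
So from Fenn the first move is to Irby.

Irby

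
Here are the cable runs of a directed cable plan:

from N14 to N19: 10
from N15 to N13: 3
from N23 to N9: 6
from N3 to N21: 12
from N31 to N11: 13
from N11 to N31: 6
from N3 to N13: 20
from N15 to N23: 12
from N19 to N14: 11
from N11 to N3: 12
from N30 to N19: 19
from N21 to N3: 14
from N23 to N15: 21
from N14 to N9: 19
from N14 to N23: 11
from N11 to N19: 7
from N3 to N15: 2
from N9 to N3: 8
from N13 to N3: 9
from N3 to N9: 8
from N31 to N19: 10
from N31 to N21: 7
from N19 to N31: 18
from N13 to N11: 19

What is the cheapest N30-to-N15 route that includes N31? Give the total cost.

60

Shortest N30→N31: N30–N19–N31 = 37
Best N31 to N15: N31–N21–N3–N15 costing 23
Total via N31: 37 + 23 = 60.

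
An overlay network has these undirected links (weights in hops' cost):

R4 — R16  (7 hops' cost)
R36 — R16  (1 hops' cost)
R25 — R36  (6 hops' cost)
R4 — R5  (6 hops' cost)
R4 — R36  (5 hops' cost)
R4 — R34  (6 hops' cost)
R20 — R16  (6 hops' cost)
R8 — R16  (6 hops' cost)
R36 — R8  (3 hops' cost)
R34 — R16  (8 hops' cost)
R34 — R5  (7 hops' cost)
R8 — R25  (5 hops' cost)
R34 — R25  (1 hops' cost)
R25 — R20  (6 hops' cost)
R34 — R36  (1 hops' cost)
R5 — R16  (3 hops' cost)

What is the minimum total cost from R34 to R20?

7 hops' cost

Candidate routes:
R34 → R36 → R25 → R20: 1+6+6 = 13
R34 → R25 → R20: 1+6 = 7
R34 → R16 → R20: 8+6 = 14
R34 → R36 → R16 → R20: 1+1+6 = 8
Cheapest is R34 → R25 → R20 at 7 hops' cost.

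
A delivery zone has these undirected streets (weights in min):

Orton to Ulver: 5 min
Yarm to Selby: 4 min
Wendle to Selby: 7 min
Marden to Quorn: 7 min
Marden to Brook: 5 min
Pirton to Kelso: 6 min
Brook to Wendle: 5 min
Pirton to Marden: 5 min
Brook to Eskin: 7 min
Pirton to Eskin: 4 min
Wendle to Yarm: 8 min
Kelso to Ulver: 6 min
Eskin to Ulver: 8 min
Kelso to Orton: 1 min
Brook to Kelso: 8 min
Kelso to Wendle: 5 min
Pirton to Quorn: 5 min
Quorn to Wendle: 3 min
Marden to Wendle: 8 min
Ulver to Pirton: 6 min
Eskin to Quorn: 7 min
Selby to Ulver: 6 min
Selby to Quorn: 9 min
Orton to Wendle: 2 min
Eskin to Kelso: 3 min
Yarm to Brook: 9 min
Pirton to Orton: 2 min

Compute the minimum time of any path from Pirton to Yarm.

Settle nodes by increasing distance from Pirton:
Pirton: 0
Orton: 2  (via Pirton)
Kelso: 3  (via Orton)
Eskin: 4  (via Pirton)
Wendle: 4  (via Orton)
Marden: 5  (via Pirton)
Quorn: 5  (via Pirton)
Ulver: 6  (via Pirton)
Brook: 9  (via Wendle)
Selby: 11  (via Wendle)
Yarm: 12  (via Wendle)
Shortest route: Pirton–Orton–Wendle–Yarm = 12 min.

12 min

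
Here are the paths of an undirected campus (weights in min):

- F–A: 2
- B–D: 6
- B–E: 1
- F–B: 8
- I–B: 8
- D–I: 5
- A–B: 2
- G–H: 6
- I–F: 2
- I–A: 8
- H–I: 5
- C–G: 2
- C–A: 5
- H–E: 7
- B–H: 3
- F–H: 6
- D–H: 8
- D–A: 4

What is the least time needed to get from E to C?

Candidate routes:
E - B - H - G - C: 1+3+6+2 = 12
E - B - A - C: 1+2+5 = 8
The minimum is 8 min via E - B - A - C.

8 min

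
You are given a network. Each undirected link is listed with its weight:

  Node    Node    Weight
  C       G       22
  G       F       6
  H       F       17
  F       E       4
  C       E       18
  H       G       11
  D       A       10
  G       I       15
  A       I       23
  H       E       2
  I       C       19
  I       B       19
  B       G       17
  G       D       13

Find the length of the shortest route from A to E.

33

Candidate routes:
A - D - G - H - E: 10+13+11+2 = 36
A - D - G - F - E: 10+13+6+4 = 33
A - D - G - F - H - E: 10+13+6+17+2 = 48
A - I - G - F - E: 23+15+6+4 = 48
The minimum is 33 via A - D - G - F - E.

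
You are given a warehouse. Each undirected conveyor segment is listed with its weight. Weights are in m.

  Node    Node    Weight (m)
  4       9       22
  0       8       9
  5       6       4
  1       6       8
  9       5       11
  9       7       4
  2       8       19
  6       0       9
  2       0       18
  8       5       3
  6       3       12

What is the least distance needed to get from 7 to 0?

Candidate routes:
7 - 9 - 5 - 8 - 0: 4+11+3+9 = 27
7 - 9 - 5 - 8 - 2 - 0: 4+11+3+19+18 = 55
7 - 9 - 5 - 6 - 0: 4+11+4+9 = 28
The minimum is 27 m via 7 - 9 - 5 - 8 - 0.

27 m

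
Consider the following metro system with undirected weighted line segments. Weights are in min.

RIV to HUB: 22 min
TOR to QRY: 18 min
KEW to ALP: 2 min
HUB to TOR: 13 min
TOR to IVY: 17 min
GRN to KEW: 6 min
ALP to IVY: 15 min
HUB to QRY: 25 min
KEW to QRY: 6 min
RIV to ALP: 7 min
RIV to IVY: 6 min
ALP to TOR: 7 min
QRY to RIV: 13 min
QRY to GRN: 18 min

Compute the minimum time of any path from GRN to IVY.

Running Dijkstra from GRN:
GRN: 0
KEW: 6  (via GRN)
ALP: 8  (via KEW)
QRY: 12  (via KEW)
TOR: 15  (via ALP)
RIV: 15  (via ALP)
IVY: 21  (via RIV)
Shortest route: GRN–KEW–ALP–RIV–IVY = 21 min.

21 min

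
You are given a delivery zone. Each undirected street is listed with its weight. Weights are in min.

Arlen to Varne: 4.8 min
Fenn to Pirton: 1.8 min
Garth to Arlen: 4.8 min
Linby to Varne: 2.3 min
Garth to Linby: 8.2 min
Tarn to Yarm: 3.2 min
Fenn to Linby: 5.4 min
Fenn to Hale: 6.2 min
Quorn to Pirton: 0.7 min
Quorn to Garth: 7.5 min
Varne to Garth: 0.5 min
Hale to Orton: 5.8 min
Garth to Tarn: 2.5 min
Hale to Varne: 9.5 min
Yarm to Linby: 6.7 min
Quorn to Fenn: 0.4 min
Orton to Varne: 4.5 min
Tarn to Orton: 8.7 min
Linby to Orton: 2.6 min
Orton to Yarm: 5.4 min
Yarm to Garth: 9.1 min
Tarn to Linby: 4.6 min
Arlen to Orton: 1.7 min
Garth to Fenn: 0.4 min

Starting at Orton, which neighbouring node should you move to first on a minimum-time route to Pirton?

Enumerating some paths:
Orton–Linby–Varne–Garth–Fenn–Quorn–Pirton: 2.6+2.3+0.5+0.4+0.4+0.7 = 6.9
Orton–Varne–Garth–Fenn–Quorn–Pirton: 4.5+0.5+0.4+0.4+0.7 = 6.5
Orton–Varne–Garth–Fenn–Pirton: 4.5+0.5+0.4+1.8 = 7.2
The minimum is 6.5 min via Orton–Varne–Garth–Fenn–Quorn–Pirton.
So from Orton the first move is to Varne.

Varne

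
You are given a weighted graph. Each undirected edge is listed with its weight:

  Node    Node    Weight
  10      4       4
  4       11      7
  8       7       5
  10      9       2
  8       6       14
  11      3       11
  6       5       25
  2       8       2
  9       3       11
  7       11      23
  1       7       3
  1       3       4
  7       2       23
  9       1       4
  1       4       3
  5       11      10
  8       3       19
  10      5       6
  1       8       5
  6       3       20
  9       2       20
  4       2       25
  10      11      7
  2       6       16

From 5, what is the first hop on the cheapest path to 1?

Enumerating some paths:
5–10–4–1: 6+4+3 = 13
5–11–4–1: 10+7+3 = 20
5–10–9–1: 6+2+4 = 12
The minimum is 12 via 5–10–9–1.
So from 5 the first move is to 10.

10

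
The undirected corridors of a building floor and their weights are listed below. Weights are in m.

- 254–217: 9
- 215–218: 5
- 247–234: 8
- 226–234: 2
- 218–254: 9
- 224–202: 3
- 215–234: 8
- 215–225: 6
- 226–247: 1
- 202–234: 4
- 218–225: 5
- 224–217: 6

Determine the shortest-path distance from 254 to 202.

18 m

Settle nodes by increasing distance from 254:
254: 0
218: 9  (via 254)
217: 9  (via 254)
215: 14  (via 218)
225: 14  (via 218)
224: 15  (via 217)
202: 18  (via 224)
Shortest route: 254 → 217 → 224 → 202 = 18 m.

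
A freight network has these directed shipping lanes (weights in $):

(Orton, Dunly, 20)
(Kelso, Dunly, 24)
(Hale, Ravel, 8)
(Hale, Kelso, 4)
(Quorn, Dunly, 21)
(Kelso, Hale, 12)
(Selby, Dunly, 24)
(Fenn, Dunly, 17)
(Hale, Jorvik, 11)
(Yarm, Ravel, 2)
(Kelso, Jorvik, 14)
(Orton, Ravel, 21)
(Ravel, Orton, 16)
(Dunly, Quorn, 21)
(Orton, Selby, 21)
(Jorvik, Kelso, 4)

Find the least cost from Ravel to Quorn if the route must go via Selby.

Best Ravel to Selby: Ravel → Orton → Selby costing 37
Shortest Selby→Quorn: Selby → Dunly → Quorn = 45
Total via Selby: 37 + 45 = $82.

$82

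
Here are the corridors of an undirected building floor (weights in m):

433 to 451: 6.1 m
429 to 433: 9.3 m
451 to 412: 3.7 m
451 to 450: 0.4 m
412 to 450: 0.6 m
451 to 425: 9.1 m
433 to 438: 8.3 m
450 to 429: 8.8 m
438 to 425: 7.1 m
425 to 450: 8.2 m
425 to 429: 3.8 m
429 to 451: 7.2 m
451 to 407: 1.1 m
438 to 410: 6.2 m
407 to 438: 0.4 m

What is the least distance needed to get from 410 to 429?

Settle nodes by increasing distance from 410:
410: 0
438: 6.2  (via 410)
407: 6.6  (via 438)
451: 7.7  (via 407)
450: 8.1  (via 451)
412: 8.7  (via 450)
425: 13.3  (via 438)
433: 13.8  (via 451)
429: 14.9  (via 451)
Shortest route: 410 → 438 → 407 → 451 → 429 = 14.9 m.

14.9 m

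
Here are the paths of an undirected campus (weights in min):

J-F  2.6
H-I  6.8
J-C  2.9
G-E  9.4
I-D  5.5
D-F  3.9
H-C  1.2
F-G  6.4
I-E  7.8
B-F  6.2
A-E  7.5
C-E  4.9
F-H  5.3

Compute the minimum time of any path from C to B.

Shortest distances from C:
C: 0
H: 1.2  (via C)
J: 2.9  (via C)
E: 4.9  (via C)
F: 5.5  (via J)
I: 8  (via H)
D: 9.4  (via F)
B: 11.7  (via F)
Shortest route: C–J–F–B = 11.7 min.

11.7 min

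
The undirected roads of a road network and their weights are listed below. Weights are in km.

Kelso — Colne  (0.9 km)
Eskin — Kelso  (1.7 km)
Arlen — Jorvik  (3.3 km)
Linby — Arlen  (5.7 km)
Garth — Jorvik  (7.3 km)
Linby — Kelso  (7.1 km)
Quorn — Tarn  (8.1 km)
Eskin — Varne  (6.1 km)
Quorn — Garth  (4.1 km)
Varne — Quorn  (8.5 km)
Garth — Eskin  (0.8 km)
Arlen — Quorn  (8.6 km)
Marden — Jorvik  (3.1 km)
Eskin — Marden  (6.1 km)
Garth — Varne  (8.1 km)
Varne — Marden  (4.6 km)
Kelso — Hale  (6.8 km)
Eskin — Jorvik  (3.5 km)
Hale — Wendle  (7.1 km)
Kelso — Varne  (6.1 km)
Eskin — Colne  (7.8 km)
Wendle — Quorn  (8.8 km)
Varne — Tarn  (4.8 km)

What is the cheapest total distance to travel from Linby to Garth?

9.6 km

Enumerating some paths:
Linby–Arlen–Jorvik–Eskin–Garth: 5.7+3.3+3.5+0.8 = 13.3
Linby–Kelso–Eskin–Garth: 7.1+1.7+0.8 = 9.6
Linby–Arlen–Jorvik–Garth: 5.7+3.3+7.3 = 16.3
Cheapest is Linby–Kelso–Eskin–Garth at 9.6 km.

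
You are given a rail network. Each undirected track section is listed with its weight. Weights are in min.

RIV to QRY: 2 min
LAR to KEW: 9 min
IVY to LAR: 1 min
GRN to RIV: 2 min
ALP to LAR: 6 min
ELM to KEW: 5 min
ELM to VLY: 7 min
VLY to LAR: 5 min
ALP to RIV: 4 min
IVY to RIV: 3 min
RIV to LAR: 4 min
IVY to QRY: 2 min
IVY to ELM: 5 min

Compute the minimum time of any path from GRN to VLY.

Compare a few routes:
GRN–RIV–LAR–VLY: 2+4+5 = 11
GRN–RIV–QRY–IVY–LAR–VLY: 2+2+2+1+5 = 12
GRN–RIV–ALP–LAR–VLY: 2+4+6+5 = 17
The minimum is 11 min via GRN–RIV–LAR–VLY.

11 min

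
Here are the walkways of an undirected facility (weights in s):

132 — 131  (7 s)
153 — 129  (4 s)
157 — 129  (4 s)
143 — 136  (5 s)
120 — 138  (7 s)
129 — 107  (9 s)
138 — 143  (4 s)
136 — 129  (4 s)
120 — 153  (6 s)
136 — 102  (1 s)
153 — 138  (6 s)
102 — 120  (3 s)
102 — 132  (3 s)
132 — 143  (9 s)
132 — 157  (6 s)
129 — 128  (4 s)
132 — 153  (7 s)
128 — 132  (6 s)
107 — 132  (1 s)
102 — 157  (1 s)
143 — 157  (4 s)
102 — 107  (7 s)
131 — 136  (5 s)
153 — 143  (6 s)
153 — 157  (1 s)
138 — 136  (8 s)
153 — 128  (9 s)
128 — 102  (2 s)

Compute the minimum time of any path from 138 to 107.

12 s

Settle nodes by increasing distance from 138:
138: 0
143: 4  (via 138)
153: 6  (via 138)
120: 7  (via 138)
157: 7  (via 153)
136: 8  (via 138)
102: 8  (via 157)
128: 10  (via 102)
129: 10  (via 153)
132: 11  (via 102)
107: 12  (via 132)
Shortest route: 138–153–157–102–132–107 = 12 s.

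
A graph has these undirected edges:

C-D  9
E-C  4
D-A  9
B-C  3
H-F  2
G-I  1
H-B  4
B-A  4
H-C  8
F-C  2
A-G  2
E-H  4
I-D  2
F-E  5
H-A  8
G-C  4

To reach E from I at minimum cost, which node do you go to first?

G

Candidate routes:
I - G - C - F - H - E: 1+4+2+2+4 = 13
I - G - A - B - C - E: 1+2+4+3+4 = 14
I - G - C - E: 1+4+4 = 9
I - G - C - F - E: 1+4+2+5 = 12
The minimum is 9 via I - G - C - E.
So from I the first move is to G.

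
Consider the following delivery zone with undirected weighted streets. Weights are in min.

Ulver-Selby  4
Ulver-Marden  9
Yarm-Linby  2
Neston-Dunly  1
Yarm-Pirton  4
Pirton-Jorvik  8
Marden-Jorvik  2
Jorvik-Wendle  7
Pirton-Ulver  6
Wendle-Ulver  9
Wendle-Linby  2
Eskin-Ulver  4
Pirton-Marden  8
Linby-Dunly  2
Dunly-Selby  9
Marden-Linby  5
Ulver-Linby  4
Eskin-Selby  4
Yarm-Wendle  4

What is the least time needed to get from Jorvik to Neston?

10 min

Candidate routes:
Jorvik - Wendle - Yarm - Linby - Dunly - Neston: 7+4+2+2+1 = 16
Jorvik - Wendle - Linby - Dunly - Neston: 7+2+2+1 = 12
Jorvik - Marden - Linby - Dunly - Neston: 2+5+2+1 = 10
Cheapest is Jorvik - Marden - Linby - Dunly - Neston at 10 min.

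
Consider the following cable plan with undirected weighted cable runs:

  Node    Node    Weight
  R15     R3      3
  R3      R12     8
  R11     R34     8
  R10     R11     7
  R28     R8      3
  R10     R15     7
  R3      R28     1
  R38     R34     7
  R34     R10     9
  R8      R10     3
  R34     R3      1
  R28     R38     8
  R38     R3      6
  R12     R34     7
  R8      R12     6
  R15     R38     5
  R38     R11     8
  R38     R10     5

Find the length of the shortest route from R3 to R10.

7

Settle nodes by increasing distance from R3:
R3: 0
R34: 1  (via R3)
R28: 1  (via R3)
R15: 3  (via R3)
R8: 4  (via R28)
R38: 6  (via R3)
R10: 7  (via R8)
Shortest route: R3 → R28 → R8 → R10 = 7.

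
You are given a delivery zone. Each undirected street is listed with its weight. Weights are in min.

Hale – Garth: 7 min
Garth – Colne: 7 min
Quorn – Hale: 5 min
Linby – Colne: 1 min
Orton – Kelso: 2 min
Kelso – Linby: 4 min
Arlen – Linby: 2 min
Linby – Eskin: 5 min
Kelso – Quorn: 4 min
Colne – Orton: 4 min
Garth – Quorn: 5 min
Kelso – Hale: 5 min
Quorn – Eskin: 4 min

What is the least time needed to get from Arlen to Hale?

11 min

Settle nodes by increasing distance from Arlen:
Arlen: 0
Linby: 2  (via Arlen)
Colne: 3  (via Linby)
Kelso: 6  (via Linby)
Eskin: 7  (via Linby)
Orton: 7  (via Colne)
Garth: 10  (via Colne)
Quorn: 10  (via Kelso)
Hale: 11  (via Kelso)
Shortest route: Arlen → Linby → Kelso → Hale = 11 min.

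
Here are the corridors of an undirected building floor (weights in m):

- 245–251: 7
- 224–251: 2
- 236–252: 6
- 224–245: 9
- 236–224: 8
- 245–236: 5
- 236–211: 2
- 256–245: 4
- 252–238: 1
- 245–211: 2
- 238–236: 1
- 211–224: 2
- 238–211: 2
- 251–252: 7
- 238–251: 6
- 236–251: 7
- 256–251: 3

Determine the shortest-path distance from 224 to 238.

Candidate routes:
224–211–236–238: 2+2+1 = 5
224–236–238: 8+1 = 9
224–211–238: 2+2 = 4
224–251–238: 2+6 = 8
Cheapest is 224–211–238 at 4 m.

4 m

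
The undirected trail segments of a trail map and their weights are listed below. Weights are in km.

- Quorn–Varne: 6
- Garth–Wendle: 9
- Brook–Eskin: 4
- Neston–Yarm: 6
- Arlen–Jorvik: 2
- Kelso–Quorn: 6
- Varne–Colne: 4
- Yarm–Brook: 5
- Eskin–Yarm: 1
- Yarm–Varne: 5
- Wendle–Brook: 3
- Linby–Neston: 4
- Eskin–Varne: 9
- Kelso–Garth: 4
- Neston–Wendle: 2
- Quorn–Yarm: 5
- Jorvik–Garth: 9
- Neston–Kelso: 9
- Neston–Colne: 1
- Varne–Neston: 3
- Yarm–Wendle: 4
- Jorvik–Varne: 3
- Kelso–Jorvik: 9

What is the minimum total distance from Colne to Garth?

12 km

Shortest distances from Colne:
Colne: 0
Neston: 1  (via Colne)
Wendle: 3  (via Neston)
Varne: 4  (via Colne)
Linby: 5  (via Neston)
Brook: 6  (via Wendle)
Yarm: 7  (via Neston)
Jorvik: 7  (via Varne)
Eskin: 8  (via Yarm)
Arlen: 9  (via Jorvik)
Kelso: 10  (via Neston)
Quorn: 10  (via Varne)
Garth: 12  (via Wendle)
Shortest route: Colne–Neston–Wendle–Garth = 12 km.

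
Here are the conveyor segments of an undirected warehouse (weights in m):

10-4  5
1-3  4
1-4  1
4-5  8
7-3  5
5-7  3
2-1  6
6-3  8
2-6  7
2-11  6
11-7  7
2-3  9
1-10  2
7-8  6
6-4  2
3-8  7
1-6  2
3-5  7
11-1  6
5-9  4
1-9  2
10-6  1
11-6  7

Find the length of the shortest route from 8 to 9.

Settle nodes by increasing distance from 8:
8: 0
7: 6  (via 8)
3: 7  (via 8)
5: 9  (via 7)
1: 11  (via 3)
4: 12  (via 1)
6: 13  (via 1)
9: 13  (via 5)
Shortest route: 8 → 7 → 5 → 9 = 13 m.

13 m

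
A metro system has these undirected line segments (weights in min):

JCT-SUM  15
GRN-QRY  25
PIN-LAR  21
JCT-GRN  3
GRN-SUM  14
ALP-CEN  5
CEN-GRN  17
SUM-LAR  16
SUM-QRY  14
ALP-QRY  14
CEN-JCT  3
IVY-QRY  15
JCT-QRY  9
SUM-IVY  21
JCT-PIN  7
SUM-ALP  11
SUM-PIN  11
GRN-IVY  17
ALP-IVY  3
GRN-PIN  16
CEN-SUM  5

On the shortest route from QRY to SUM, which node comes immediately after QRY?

SUM

Enumerating some paths:
QRY–SUM: 14 = 14
QRY–ALP–CEN–SUM: 14+5+5 = 24
QRY–JCT–CEN–SUM: 9+3+5 = 17
The minimum is 14 min via QRY–SUM.
So from QRY the first move is to SUM.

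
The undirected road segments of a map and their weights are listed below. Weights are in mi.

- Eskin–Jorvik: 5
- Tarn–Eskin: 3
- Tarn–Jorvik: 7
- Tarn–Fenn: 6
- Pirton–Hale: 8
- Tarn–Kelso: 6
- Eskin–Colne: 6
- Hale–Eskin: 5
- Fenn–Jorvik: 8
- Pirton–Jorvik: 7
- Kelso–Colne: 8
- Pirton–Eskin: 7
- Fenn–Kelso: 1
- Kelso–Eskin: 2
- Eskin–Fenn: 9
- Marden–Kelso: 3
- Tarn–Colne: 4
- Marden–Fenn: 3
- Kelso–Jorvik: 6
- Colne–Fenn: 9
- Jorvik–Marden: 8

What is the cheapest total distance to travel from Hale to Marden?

Settle nodes by increasing distance from Hale:
Hale: 0
Eskin: 5  (via Hale)
Kelso: 7  (via Eskin)
Pirton: 8  (via Hale)
Tarn: 8  (via Eskin)
Fenn: 8  (via Kelso)
Jorvik: 10  (via Eskin)
Marden: 10  (via Kelso)
Shortest route: Hale–Eskin–Kelso–Marden = 10 mi.

10 mi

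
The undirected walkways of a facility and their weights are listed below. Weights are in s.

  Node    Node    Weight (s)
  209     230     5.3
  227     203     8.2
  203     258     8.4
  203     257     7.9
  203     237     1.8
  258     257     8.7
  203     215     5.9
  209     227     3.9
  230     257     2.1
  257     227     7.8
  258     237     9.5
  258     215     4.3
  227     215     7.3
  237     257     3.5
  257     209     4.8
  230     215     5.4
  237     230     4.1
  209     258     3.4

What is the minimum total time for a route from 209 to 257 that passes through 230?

Best 209 to 230: 209 → 230 costing 5.3
Shortest 230→257: 230 → 257 = 2.1
Total via 230: 5.3 + 2.1 = 7.4 s.

7.4 s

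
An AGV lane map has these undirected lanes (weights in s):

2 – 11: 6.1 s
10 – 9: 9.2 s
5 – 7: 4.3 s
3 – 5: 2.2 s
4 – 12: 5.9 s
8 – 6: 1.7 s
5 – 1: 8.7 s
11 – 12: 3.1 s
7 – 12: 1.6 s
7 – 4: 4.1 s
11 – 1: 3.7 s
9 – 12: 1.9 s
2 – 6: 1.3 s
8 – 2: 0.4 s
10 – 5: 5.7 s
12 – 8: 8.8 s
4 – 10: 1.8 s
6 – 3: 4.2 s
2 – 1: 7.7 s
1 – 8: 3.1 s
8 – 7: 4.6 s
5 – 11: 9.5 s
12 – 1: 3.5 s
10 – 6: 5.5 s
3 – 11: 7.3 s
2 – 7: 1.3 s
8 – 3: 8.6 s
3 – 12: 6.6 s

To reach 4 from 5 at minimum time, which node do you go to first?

Candidate routes:
5 → 10 → 4: 5.7+1.8 = 7.5
5 → 7 → 12 → 4: 4.3+1.6+5.9 = 11.8
5 → 7 → 4: 4.3+4.1 = 8.4
Cheapest is 5 → 10 → 4 at 7.5 s.
So from 5 the first move is to 10.

10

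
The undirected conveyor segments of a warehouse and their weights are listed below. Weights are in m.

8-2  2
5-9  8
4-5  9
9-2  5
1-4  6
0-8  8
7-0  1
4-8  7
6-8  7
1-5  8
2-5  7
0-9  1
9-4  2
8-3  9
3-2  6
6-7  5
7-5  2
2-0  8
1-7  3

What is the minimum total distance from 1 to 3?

Shortest distances from 1:
1: 0
7: 3  (via 1)
0: 4  (via 7)
5: 5  (via 7)
9: 5  (via 0)
4: 6  (via 1)
6: 8  (via 7)
2: 10  (via 9)
8: 12  (via 0)
3: 16  (via 2)
Shortest route: 1–7–0–9–2–3 = 16 m.

16 m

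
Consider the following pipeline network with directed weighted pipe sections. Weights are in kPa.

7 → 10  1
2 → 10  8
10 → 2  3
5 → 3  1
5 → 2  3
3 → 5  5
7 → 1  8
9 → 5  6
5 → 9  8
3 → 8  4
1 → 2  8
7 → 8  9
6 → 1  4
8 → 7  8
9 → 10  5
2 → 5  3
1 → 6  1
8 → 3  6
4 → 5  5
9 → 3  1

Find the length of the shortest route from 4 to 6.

Compare a few routes:
4 - 5 - 3 - 8 - 7 - 1 - 6: 5+1+4+8+8+1 = 27
4 - 5 - 9 - 3 - 8 - 7 - 1 - 6: 5+8+1+4+8+8+1 = 35
Cheapest is 4 - 5 - 3 - 8 - 7 - 1 - 6 at 27 kPa.

27 kPa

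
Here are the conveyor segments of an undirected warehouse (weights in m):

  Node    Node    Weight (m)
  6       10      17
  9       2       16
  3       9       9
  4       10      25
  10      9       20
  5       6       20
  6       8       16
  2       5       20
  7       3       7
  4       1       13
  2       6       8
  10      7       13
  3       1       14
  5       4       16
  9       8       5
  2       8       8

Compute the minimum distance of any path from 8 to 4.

41 m

Candidate routes:
8–9–3–1–4: 5+9+14+13 = 41
8–2–5–4: 8+20+16 = 44
Cheapest is 8–9–3–1–4 at 41 m.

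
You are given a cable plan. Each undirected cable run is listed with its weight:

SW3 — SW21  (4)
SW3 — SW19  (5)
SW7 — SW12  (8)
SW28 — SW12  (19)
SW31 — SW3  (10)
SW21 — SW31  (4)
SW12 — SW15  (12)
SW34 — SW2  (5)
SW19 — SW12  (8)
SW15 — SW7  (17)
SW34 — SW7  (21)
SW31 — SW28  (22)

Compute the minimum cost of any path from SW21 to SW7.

Settle nodes by increasing distance from SW21:
SW21: 0
SW31: 4  (via SW21)
SW3: 4  (via SW21)
SW19: 9  (via SW3)
SW12: 17  (via SW19)
SW7: 25  (via SW12)
Shortest route: SW21 → SW3 → SW19 → SW12 → SW7 = 25.

25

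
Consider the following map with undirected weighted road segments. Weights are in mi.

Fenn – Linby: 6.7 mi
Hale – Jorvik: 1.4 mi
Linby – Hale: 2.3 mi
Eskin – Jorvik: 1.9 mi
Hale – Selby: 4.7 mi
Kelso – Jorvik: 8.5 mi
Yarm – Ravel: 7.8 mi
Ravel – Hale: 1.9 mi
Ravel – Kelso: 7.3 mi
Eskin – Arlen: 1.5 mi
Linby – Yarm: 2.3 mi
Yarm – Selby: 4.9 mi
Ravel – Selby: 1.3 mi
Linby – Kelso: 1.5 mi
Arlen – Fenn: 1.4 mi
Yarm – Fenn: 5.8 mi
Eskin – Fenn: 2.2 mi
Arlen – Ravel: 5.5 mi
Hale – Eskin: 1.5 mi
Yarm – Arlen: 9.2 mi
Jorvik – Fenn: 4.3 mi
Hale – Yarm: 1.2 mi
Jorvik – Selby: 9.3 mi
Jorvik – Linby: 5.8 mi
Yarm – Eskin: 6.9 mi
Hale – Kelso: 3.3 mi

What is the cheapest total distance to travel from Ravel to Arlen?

Settle nodes by increasing distance from Ravel:
Ravel: 0
Selby: 1.3  (via Ravel)
Hale: 1.9  (via Ravel)
Yarm: 3.1  (via Hale)
Jorvik: 3.3  (via Hale)
Eskin: 3.4  (via Hale)
Linby: 4.2  (via Hale)
Arlen: 4.9  (via Eskin)
Shortest route: Ravel → Hale → Eskin → Arlen = 4.9 mi.

4.9 mi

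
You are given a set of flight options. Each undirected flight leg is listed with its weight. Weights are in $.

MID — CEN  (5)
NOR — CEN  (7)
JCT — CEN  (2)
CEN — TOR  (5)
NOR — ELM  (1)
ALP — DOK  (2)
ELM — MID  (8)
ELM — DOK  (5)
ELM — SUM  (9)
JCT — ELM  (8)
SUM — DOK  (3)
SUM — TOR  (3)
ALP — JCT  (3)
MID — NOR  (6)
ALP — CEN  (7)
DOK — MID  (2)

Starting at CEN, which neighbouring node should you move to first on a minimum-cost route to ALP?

Compare a few routes:
CEN - ALP: 7 = 7
CEN - JCT - ALP: 2+3 = 5
The minimum is $5 via CEN - JCT - ALP.
So from CEN the first move is to JCT.

JCT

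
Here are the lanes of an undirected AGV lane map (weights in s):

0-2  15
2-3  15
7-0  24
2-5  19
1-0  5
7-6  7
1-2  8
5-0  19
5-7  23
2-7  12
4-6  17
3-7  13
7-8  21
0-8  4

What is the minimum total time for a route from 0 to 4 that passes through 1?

Best 0 to 1: 0 → 1 costing 5
Shortest 1→4: 1 → 2 → 7 → 6 → 4 = 44
Total via 1: 5 + 44 = 49 s.

49 s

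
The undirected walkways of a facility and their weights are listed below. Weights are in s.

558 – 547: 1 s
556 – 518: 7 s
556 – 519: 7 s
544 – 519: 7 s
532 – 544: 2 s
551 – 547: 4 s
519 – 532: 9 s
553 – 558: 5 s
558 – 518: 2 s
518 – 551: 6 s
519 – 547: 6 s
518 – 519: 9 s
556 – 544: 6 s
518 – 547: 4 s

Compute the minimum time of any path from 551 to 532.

19 s

Shortest distances from 551:
551: 0
547: 4  (via 551)
558: 5  (via 547)
518: 6  (via 551)
553: 10  (via 558)
519: 10  (via 547)
556: 13  (via 518)
544: 17  (via 519)
532: 19  (via 519)
Shortest route: 551–547–519–532 = 19 s.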